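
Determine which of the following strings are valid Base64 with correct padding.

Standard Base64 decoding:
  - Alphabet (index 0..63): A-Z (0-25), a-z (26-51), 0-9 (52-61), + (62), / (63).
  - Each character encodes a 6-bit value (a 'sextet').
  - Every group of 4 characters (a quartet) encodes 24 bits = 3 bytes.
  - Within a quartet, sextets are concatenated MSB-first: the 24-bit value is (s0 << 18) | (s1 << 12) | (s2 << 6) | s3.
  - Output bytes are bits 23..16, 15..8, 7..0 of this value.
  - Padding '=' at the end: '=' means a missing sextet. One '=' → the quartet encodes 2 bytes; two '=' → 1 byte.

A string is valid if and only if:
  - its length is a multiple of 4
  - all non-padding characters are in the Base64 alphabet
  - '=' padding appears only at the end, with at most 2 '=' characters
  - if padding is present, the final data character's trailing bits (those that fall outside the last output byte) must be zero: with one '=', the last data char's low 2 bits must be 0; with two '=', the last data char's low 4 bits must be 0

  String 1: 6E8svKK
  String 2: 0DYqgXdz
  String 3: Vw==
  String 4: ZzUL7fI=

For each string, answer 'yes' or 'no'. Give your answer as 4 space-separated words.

Answer: no yes yes yes

Derivation:
String 1: '6E8svKK' → invalid (len=7 not mult of 4)
String 2: '0DYqgXdz' → valid
String 3: 'Vw==' → valid
String 4: 'ZzUL7fI=' → valid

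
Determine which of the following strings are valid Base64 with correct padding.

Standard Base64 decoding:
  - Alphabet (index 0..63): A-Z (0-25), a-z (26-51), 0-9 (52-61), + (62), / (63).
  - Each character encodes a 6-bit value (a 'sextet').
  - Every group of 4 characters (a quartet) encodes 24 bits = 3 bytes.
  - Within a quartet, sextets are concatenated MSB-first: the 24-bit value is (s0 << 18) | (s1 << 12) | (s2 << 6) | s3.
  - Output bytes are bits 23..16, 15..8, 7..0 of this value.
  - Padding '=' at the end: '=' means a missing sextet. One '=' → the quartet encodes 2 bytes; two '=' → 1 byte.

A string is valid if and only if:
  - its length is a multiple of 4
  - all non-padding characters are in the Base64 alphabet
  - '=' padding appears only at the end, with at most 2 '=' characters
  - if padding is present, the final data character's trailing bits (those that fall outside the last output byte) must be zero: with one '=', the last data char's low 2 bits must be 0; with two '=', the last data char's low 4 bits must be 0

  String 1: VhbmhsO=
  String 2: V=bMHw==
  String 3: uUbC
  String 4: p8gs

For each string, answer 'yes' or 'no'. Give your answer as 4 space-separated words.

Answer: no no yes yes

Derivation:
String 1: 'VhbmhsO=' → invalid (bad trailing bits)
String 2: 'V=bMHw==' → invalid (bad char(s): ['=']; '=' in middle)
String 3: 'uUbC' → valid
String 4: 'p8gs' → valid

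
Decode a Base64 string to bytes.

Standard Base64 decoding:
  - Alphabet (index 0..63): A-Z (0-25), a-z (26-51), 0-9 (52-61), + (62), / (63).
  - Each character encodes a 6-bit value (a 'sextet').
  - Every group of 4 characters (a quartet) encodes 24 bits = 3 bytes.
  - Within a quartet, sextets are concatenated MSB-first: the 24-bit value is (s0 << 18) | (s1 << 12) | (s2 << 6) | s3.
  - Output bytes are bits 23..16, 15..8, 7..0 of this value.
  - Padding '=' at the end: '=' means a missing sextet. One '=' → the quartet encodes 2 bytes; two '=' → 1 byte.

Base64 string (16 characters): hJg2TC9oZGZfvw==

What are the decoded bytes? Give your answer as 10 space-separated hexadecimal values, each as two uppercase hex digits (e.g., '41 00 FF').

After char 0 ('h'=33): chars_in_quartet=1 acc=0x21 bytes_emitted=0
After char 1 ('J'=9): chars_in_quartet=2 acc=0x849 bytes_emitted=0
After char 2 ('g'=32): chars_in_quartet=3 acc=0x21260 bytes_emitted=0
After char 3 ('2'=54): chars_in_quartet=4 acc=0x849836 -> emit 84 98 36, reset; bytes_emitted=3
After char 4 ('T'=19): chars_in_quartet=1 acc=0x13 bytes_emitted=3
After char 5 ('C'=2): chars_in_quartet=2 acc=0x4C2 bytes_emitted=3
After char 6 ('9'=61): chars_in_quartet=3 acc=0x130BD bytes_emitted=3
After char 7 ('o'=40): chars_in_quartet=4 acc=0x4C2F68 -> emit 4C 2F 68, reset; bytes_emitted=6
After char 8 ('Z'=25): chars_in_quartet=1 acc=0x19 bytes_emitted=6
After char 9 ('G'=6): chars_in_quartet=2 acc=0x646 bytes_emitted=6
After char 10 ('Z'=25): chars_in_quartet=3 acc=0x19199 bytes_emitted=6
After char 11 ('f'=31): chars_in_quartet=4 acc=0x64665F -> emit 64 66 5F, reset; bytes_emitted=9
After char 12 ('v'=47): chars_in_quartet=1 acc=0x2F bytes_emitted=9
After char 13 ('w'=48): chars_in_quartet=2 acc=0xBF0 bytes_emitted=9
Padding '==': partial quartet acc=0xBF0 -> emit BF; bytes_emitted=10

Answer: 84 98 36 4C 2F 68 64 66 5F BF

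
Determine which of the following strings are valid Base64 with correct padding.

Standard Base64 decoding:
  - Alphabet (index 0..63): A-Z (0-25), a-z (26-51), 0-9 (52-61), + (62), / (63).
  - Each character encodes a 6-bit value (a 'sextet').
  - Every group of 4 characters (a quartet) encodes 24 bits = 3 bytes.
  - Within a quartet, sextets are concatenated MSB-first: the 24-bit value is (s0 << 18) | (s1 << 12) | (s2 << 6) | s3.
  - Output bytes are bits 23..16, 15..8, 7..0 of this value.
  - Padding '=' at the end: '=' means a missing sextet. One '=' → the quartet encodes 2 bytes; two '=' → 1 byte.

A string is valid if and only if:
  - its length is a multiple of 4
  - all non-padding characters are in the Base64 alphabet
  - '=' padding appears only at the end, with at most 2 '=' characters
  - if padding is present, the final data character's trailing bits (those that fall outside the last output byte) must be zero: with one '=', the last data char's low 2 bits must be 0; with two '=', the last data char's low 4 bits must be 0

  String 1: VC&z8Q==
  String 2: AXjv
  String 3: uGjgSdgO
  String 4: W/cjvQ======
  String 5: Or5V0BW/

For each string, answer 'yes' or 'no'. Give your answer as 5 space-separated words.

String 1: 'VC&z8Q==' → invalid (bad char(s): ['&'])
String 2: 'AXjv' → valid
String 3: 'uGjgSdgO' → valid
String 4: 'W/cjvQ======' → invalid (6 pad chars (max 2))
String 5: 'Or5V0BW/' → valid

Answer: no yes yes no yes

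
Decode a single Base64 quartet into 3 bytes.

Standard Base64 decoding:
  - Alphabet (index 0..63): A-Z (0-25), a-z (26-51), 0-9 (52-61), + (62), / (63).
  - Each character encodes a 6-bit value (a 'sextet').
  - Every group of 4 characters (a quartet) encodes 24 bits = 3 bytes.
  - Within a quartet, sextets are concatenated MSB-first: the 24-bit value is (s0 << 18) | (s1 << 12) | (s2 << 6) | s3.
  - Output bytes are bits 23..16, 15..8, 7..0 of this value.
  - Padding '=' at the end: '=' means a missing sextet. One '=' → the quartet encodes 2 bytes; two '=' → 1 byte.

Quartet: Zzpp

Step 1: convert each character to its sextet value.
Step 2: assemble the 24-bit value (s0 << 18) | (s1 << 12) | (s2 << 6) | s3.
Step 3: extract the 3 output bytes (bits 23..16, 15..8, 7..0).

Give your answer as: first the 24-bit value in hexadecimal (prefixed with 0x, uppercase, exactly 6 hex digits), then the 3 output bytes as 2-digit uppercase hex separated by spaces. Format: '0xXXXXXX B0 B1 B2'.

Answer: 0x673A69 67 3A 69

Derivation:
Sextets: Z=25, z=51, p=41, p=41
24-bit: (25<<18) | (51<<12) | (41<<6) | 41
      = 0x640000 | 0x033000 | 0x000A40 | 0x000029
      = 0x673A69
Bytes: (v>>16)&0xFF=67, (v>>8)&0xFF=3A, v&0xFF=69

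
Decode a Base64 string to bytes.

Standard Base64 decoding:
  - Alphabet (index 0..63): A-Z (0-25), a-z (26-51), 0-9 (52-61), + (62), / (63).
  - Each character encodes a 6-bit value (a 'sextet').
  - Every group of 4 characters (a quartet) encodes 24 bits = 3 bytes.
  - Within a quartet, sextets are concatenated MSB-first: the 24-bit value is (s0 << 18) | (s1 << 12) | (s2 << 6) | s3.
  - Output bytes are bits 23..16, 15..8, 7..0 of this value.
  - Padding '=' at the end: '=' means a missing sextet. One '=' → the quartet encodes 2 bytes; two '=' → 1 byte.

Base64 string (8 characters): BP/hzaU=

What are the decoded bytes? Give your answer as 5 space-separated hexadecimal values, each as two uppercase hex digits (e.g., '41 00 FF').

After char 0 ('B'=1): chars_in_quartet=1 acc=0x1 bytes_emitted=0
After char 1 ('P'=15): chars_in_quartet=2 acc=0x4F bytes_emitted=0
After char 2 ('/'=63): chars_in_quartet=3 acc=0x13FF bytes_emitted=0
After char 3 ('h'=33): chars_in_quartet=4 acc=0x4FFE1 -> emit 04 FF E1, reset; bytes_emitted=3
After char 4 ('z'=51): chars_in_quartet=1 acc=0x33 bytes_emitted=3
After char 5 ('a'=26): chars_in_quartet=2 acc=0xCDA bytes_emitted=3
After char 6 ('U'=20): chars_in_quartet=3 acc=0x33694 bytes_emitted=3
Padding '=': partial quartet acc=0x33694 -> emit CD A5; bytes_emitted=5

Answer: 04 FF E1 CD A5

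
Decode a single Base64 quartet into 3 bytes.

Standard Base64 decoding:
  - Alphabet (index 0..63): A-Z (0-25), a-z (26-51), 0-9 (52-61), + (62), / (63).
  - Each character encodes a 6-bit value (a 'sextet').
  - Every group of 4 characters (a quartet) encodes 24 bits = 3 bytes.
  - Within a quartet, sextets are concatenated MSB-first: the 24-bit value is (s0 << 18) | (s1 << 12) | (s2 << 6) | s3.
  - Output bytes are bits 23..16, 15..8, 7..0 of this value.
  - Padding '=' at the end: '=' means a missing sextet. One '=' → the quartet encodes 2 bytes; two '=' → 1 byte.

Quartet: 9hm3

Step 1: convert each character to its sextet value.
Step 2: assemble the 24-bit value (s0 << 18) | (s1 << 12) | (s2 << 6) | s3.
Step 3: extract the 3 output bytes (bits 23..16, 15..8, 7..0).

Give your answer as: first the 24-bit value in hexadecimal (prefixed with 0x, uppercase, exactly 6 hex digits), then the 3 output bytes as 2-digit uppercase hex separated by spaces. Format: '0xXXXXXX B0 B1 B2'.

Answer: 0xF619B7 F6 19 B7

Derivation:
Sextets: 9=61, h=33, m=38, 3=55
24-bit: (61<<18) | (33<<12) | (38<<6) | 55
      = 0xF40000 | 0x021000 | 0x000980 | 0x000037
      = 0xF619B7
Bytes: (v>>16)&0xFF=F6, (v>>8)&0xFF=19, v&0xFF=B7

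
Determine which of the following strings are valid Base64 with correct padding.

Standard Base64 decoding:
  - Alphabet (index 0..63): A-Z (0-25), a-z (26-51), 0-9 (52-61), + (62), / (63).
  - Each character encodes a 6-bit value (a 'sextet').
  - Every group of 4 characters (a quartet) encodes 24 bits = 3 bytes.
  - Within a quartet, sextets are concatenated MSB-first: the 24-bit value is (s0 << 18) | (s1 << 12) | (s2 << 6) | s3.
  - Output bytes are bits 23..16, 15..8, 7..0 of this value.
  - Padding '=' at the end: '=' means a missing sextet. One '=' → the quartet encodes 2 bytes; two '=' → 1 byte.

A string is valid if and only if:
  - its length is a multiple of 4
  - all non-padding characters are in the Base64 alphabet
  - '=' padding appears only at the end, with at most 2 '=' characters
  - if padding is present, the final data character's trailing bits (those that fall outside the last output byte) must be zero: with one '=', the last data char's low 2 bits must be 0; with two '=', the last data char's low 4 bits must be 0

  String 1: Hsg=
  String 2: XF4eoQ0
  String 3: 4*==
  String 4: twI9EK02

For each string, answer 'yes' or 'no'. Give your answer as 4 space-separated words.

String 1: 'Hsg=' → valid
String 2: 'XF4eoQ0' → invalid (len=7 not mult of 4)
String 3: '4*==' → invalid (bad char(s): ['*'])
String 4: 'twI9EK02' → valid

Answer: yes no no yes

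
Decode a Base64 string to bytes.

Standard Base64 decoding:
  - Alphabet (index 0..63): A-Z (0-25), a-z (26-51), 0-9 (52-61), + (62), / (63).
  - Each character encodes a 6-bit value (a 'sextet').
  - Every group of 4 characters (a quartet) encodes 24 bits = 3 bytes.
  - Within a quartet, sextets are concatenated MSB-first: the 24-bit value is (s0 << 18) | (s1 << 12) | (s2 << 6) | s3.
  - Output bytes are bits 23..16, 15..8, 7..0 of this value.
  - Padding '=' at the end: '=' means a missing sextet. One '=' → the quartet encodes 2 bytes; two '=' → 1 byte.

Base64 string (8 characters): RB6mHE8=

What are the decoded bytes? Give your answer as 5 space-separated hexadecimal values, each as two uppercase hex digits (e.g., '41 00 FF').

Answer: 44 1E A6 1C 4F

Derivation:
After char 0 ('R'=17): chars_in_quartet=1 acc=0x11 bytes_emitted=0
After char 1 ('B'=1): chars_in_quartet=2 acc=0x441 bytes_emitted=0
After char 2 ('6'=58): chars_in_quartet=3 acc=0x1107A bytes_emitted=0
After char 3 ('m'=38): chars_in_quartet=4 acc=0x441EA6 -> emit 44 1E A6, reset; bytes_emitted=3
After char 4 ('H'=7): chars_in_quartet=1 acc=0x7 bytes_emitted=3
After char 5 ('E'=4): chars_in_quartet=2 acc=0x1C4 bytes_emitted=3
After char 6 ('8'=60): chars_in_quartet=3 acc=0x713C bytes_emitted=3
Padding '=': partial quartet acc=0x713C -> emit 1C 4F; bytes_emitted=5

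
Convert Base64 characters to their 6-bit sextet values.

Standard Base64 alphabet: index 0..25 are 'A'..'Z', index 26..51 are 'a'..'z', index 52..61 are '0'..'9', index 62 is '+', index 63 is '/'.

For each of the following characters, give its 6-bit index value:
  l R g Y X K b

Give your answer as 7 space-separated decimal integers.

Answer: 37 17 32 24 23 10 27

Derivation:
'l': a..z range, 26 + ord('l') − ord('a') = 37
'R': A..Z range, ord('R') − ord('A') = 17
'g': a..z range, 26 + ord('g') − ord('a') = 32
'Y': A..Z range, ord('Y') − ord('A') = 24
'X': A..Z range, ord('X') − ord('A') = 23
'K': A..Z range, ord('K') − ord('A') = 10
'b': a..z range, 26 + ord('b') − ord('a') = 27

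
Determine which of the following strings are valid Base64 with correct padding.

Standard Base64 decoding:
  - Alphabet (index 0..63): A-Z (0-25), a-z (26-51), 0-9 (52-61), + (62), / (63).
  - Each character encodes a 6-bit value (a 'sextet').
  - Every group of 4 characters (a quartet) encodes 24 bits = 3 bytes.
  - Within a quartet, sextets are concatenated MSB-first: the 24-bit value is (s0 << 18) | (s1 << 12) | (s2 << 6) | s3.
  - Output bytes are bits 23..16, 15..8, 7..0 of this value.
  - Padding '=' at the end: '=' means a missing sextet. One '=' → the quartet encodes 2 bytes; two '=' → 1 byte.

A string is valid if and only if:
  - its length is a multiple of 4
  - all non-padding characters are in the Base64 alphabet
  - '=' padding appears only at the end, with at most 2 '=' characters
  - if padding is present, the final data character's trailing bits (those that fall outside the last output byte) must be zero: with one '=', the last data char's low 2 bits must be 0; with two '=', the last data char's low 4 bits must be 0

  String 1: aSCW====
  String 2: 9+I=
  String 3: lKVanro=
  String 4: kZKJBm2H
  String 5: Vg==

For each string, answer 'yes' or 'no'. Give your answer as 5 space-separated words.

Answer: no yes yes yes yes

Derivation:
String 1: 'aSCW====' → invalid (4 pad chars (max 2))
String 2: '9+I=' → valid
String 3: 'lKVanro=' → valid
String 4: 'kZKJBm2H' → valid
String 5: 'Vg==' → valid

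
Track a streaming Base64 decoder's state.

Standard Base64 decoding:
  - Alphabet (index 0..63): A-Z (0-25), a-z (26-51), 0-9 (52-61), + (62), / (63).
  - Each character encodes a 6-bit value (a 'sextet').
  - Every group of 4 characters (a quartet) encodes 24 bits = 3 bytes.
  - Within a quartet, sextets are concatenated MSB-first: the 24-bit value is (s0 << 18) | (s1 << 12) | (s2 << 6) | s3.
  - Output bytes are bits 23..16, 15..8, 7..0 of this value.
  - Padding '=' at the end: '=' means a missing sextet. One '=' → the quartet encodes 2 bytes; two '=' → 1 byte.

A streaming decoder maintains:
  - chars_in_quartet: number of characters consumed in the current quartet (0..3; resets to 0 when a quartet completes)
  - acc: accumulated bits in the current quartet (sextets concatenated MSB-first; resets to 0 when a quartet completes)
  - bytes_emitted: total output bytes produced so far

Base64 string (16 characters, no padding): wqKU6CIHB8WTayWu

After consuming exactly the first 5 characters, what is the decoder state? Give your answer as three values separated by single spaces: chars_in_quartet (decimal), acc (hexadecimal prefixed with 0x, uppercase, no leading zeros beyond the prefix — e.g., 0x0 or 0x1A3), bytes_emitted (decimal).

Answer: 1 0x3A 3

Derivation:
After char 0 ('w'=48): chars_in_quartet=1 acc=0x30 bytes_emitted=0
After char 1 ('q'=42): chars_in_quartet=2 acc=0xC2A bytes_emitted=0
After char 2 ('K'=10): chars_in_quartet=3 acc=0x30A8A bytes_emitted=0
After char 3 ('U'=20): chars_in_quartet=4 acc=0xC2A294 -> emit C2 A2 94, reset; bytes_emitted=3
After char 4 ('6'=58): chars_in_quartet=1 acc=0x3A bytes_emitted=3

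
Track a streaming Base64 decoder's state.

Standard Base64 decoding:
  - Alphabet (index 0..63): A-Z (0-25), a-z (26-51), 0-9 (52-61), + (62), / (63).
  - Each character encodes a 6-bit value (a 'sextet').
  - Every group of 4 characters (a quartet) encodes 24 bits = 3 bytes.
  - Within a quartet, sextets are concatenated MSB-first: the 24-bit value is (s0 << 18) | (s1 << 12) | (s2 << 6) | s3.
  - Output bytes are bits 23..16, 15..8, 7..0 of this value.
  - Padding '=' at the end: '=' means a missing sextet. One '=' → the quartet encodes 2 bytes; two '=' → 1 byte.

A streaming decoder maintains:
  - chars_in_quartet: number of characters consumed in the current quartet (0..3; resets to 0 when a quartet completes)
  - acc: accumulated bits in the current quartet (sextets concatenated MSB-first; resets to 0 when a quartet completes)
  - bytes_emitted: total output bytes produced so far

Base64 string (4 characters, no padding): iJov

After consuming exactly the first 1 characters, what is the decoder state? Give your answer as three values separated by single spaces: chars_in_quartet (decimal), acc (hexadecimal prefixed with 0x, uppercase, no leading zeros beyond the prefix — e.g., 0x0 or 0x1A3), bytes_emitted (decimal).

After char 0 ('i'=34): chars_in_quartet=1 acc=0x22 bytes_emitted=0

Answer: 1 0x22 0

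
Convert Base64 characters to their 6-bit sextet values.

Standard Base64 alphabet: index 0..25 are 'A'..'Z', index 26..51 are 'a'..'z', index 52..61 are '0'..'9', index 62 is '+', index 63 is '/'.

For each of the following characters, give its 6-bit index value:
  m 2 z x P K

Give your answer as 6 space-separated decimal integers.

'm': a..z range, 26 + ord('m') − ord('a') = 38
'2': 0..9 range, 52 + ord('2') − ord('0') = 54
'z': a..z range, 26 + ord('z') − ord('a') = 51
'x': a..z range, 26 + ord('x') − ord('a') = 49
'P': A..Z range, ord('P') − ord('A') = 15
'K': A..Z range, ord('K') − ord('A') = 10

Answer: 38 54 51 49 15 10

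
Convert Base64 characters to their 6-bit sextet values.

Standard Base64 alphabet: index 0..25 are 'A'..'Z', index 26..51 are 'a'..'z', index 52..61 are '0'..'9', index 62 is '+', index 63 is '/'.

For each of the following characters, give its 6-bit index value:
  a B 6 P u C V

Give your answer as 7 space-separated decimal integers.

Answer: 26 1 58 15 46 2 21

Derivation:
'a': a..z range, 26 + ord('a') − ord('a') = 26
'B': A..Z range, ord('B') − ord('A') = 1
'6': 0..9 range, 52 + ord('6') − ord('0') = 58
'P': A..Z range, ord('P') − ord('A') = 15
'u': a..z range, 26 + ord('u') − ord('a') = 46
'C': A..Z range, ord('C') − ord('A') = 2
'V': A..Z range, ord('V') − ord('A') = 21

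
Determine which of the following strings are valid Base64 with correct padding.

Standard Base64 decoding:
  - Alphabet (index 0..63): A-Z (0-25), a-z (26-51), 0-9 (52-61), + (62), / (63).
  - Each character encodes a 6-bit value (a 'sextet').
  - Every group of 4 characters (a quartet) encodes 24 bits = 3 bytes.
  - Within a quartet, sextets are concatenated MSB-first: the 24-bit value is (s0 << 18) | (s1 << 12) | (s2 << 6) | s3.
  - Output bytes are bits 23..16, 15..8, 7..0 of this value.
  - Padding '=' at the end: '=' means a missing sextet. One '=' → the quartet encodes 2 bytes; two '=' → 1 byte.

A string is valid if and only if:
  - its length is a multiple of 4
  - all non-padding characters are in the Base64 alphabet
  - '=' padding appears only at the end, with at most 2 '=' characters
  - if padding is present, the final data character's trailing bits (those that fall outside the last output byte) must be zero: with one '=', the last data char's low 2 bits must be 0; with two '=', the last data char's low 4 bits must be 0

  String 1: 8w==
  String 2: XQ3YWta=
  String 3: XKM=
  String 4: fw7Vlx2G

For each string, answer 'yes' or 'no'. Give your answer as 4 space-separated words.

Answer: yes no yes yes

Derivation:
String 1: '8w==' → valid
String 2: 'XQ3YWta=' → invalid (bad trailing bits)
String 3: 'XKM=' → valid
String 4: 'fw7Vlx2G' → valid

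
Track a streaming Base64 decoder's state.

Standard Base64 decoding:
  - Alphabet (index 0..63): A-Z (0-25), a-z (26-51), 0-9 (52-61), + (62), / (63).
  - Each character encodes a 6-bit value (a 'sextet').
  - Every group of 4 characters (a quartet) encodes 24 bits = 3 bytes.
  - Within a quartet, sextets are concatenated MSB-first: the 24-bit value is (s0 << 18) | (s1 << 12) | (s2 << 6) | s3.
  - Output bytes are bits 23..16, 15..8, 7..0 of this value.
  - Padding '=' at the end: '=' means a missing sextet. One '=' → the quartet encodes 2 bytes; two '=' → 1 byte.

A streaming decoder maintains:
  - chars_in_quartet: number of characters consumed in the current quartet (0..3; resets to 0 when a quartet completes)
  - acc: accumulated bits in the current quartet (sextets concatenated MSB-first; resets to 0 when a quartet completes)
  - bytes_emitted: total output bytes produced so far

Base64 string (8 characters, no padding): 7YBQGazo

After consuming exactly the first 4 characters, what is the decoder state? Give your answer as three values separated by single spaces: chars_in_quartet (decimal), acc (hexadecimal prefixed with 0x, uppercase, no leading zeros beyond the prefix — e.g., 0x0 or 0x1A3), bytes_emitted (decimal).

Answer: 0 0x0 3

Derivation:
After char 0 ('7'=59): chars_in_quartet=1 acc=0x3B bytes_emitted=0
After char 1 ('Y'=24): chars_in_quartet=2 acc=0xED8 bytes_emitted=0
After char 2 ('B'=1): chars_in_quartet=3 acc=0x3B601 bytes_emitted=0
After char 3 ('Q'=16): chars_in_quartet=4 acc=0xED8050 -> emit ED 80 50, reset; bytes_emitted=3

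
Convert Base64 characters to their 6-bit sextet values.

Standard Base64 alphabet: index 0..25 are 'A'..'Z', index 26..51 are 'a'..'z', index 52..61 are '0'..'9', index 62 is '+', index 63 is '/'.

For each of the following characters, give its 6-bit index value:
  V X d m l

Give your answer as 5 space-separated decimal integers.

'V': A..Z range, ord('V') − ord('A') = 21
'X': A..Z range, ord('X') − ord('A') = 23
'd': a..z range, 26 + ord('d') − ord('a') = 29
'm': a..z range, 26 + ord('m') − ord('a') = 38
'l': a..z range, 26 + ord('l') − ord('a') = 37

Answer: 21 23 29 38 37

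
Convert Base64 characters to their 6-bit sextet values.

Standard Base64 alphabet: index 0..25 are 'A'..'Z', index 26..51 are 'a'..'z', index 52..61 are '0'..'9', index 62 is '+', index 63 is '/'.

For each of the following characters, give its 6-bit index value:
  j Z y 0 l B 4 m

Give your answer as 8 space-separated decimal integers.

Answer: 35 25 50 52 37 1 56 38

Derivation:
'j': a..z range, 26 + ord('j') − ord('a') = 35
'Z': A..Z range, ord('Z') − ord('A') = 25
'y': a..z range, 26 + ord('y') − ord('a') = 50
'0': 0..9 range, 52 + ord('0') − ord('0') = 52
'l': a..z range, 26 + ord('l') − ord('a') = 37
'B': A..Z range, ord('B') − ord('A') = 1
'4': 0..9 range, 52 + ord('4') − ord('0') = 56
'm': a..z range, 26 + ord('m') − ord('a') = 38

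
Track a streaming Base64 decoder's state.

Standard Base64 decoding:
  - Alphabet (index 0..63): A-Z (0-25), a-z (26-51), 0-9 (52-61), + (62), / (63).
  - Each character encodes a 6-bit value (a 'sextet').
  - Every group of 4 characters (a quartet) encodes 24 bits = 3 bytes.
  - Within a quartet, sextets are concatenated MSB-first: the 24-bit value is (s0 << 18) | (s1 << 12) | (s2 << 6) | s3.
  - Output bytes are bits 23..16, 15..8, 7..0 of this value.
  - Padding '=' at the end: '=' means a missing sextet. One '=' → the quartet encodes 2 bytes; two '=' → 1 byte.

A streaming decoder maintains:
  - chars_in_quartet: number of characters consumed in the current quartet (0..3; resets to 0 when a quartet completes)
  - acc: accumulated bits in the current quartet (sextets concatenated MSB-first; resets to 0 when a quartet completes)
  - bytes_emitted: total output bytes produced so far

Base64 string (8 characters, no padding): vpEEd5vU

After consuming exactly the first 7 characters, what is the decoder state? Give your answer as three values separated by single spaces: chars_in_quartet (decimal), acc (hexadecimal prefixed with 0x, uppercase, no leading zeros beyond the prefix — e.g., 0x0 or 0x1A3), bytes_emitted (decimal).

After char 0 ('v'=47): chars_in_quartet=1 acc=0x2F bytes_emitted=0
After char 1 ('p'=41): chars_in_quartet=2 acc=0xBE9 bytes_emitted=0
After char 2 ('E'=4): chars_in_quartet=3 acc=0x2FA44 bytes_emitted=0
After char 3 ('E'=4): chars_in_quartet=4 acc=0xBE9104 -> emit BE 91 04, reset; bytes_emitted=3
After char 4 ('d'=29): chars_in_quartet=1 acc=0x1D bytes_emitted=3
After char 5 ('5'=57): chars_in_quartet=2 acc=0x779 bytes_emitted=3
After char 6 ('v'=47): chars_in_quartet=3 acc=0x1DE6F bytes_emitted=3

Answer: 3 0x1DE6F 3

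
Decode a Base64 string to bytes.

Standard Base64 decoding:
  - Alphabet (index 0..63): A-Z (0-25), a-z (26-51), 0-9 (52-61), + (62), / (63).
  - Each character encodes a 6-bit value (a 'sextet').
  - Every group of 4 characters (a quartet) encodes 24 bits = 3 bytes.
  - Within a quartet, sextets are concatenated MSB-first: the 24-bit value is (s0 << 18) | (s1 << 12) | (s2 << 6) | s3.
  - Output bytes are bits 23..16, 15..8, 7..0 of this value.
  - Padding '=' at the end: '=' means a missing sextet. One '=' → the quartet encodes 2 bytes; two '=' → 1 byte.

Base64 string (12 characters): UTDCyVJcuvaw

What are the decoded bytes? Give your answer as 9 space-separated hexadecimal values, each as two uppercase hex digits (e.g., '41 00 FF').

Answer: 51 30 C2 C9 52 5C BA F6 B0

Derivation:
After char 0 ('U'=20): chars_in_quartet=1 acc=0x14 bytes_emitted=0
After char 1 ('T'=19): chars_in_quartet=2 acc=0x513 bytes_emitted=0
After char 2 ('D'=3): chars_in_quartet=3 acc=0x144C3 bytes_emitted=0
After char 3 ('C'=2): chars_in_quartet=4 acc=0x5130C2 -> emit 51 30 C2, reset; bytes_emitted=3
After char 4 ('y'=50): chars_in_quartet=1 acc=0x32 bytes_emitted=3
After char 5 ('V'=21): chars_in_quartet=2 acc=0xC95 bytes_emitted=3
After char 6 ('J'=9): chars_in_quartet=3 acc=0x32549 bytes_emitted=3
After char 7 ('c'=28): chars_in_quartet=4 acc=0xC9525C -> emit C9 52 5C, reset; bytes_emitted=6
After char 8 ('u'=46): chars_in_quartet=1 acc=0x2E bytes_emitted=6
After char 9 ('v'=47): chars_in_quartet=2 acc=0xBAF bytes_emitted=6
After char 10 ('a'=26): chars_in_quartet=3 acc=0x2EBDA bytes_emitted=6
After char 11 ('w'=48): chars_in_quartet=4 acc=0xBAF6B0 -> emit BA F6 B0, reset; bytes_emitted=9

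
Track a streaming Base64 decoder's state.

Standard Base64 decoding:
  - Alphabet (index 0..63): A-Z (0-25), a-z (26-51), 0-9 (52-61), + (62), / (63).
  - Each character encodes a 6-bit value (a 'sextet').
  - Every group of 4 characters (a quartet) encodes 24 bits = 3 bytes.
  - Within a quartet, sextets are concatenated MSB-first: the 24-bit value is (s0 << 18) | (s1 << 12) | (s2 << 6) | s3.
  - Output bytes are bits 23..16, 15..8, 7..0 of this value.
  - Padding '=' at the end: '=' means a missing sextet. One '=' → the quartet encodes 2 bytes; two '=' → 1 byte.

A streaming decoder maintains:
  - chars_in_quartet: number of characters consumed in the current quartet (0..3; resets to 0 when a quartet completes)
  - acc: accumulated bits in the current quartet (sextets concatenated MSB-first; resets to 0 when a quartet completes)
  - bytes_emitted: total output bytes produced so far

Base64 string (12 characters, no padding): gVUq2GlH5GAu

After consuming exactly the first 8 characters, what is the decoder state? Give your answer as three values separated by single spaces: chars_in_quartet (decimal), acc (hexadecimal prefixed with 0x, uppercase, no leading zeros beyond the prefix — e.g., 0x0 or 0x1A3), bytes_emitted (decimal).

Answer: 0 0x0 6

Derivation:
After char 0 ('g'=32): chars_in_quartet=1 acc=0x20 bytes_emitted=0
After char 1 ('V'=21): chars_in_quartet=2 acc=0x815 bytes_emitted=0
After char 2 ('U'=20): chars_in_quartet=3 acc=0x20554 bytes_emitted=0
After char 3 ('q'=42): chars_in_quartet=4 acc=0x81552A -> emit 81 55 2A, reset; bytes_emitted=3
After char 4 ('2'=54): chars_in_quartet=1 acc=0x36 bytes_emitted=3
After char 5 ('G'=6): chars_in_quartet=2 acc=0xD86 bytes_emitted=3
After char 6 ('l'=37): chars_in_quartet=3 acc=0x361A5 bytes_emitted=3
After char 7 ('H'=7): chars_in_quartet=4 acc=0xD86947 -> emit D8 69 47, reset; bytes_emitted=6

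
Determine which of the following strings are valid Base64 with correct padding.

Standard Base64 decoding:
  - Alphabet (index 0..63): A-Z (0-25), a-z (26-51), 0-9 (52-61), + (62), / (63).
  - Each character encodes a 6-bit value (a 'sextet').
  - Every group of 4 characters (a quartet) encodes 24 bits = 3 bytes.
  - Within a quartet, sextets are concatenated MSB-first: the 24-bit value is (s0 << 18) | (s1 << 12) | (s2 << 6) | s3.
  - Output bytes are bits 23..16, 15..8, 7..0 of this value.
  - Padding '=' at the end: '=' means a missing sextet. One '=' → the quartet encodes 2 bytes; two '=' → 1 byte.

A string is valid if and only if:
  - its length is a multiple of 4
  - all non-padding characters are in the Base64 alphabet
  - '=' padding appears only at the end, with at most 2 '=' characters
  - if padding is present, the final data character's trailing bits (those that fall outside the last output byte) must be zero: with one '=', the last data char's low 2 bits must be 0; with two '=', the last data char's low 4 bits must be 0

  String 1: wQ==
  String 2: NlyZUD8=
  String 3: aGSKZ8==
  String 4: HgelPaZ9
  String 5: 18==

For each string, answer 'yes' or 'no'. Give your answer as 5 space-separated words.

Answer: yes yes no yes no

Derivation:
String 1: 'wQ==' → valid
String 2: 'NlyZUD8=' → valid
String 3: 'aGSKZ8==' → invalid (bad trailing bits)
String 4: 'HgelPaZ9' → valid
String 5: '18==' → invalid (bad trailing bits)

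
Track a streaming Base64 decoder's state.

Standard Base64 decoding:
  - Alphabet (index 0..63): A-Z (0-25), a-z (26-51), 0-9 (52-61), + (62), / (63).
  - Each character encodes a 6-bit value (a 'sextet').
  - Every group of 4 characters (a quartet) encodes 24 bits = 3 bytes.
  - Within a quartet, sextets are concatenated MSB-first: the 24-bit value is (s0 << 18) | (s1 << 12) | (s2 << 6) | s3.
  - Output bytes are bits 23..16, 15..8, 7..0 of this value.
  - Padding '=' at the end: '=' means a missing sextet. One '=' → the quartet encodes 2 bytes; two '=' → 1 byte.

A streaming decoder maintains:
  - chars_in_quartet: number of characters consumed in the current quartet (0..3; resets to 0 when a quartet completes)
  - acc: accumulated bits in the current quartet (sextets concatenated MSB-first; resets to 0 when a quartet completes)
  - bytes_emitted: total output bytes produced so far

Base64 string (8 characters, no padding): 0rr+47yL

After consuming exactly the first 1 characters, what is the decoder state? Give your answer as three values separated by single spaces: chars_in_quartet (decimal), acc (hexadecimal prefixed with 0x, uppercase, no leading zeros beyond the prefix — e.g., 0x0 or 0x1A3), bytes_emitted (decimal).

Answer: 1 0x34 0

Derivation:
After char 0 ('0'=52): chars_in_quartet=1 acc=0x34 bytes_emitted=0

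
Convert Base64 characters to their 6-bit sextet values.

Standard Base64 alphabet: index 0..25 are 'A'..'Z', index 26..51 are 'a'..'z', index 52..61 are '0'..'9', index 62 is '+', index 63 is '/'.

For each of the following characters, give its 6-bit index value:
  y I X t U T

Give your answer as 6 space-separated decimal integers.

'y': a..z range, 26 + ord('y') − ord('a') = 50
'I': A..Z range, ord('I') − ord('A') = 8
'X': A..Z range, ord('X') − ord('A') = 23
't': a..z range, 26 + ord('t') − ord('a') = 45
'U': A..Z range, ord('U') − ord('A') = 20
'T': A..Z range, ord('T') − ord('A') = 19

Answer: 50 8 23 45 20 19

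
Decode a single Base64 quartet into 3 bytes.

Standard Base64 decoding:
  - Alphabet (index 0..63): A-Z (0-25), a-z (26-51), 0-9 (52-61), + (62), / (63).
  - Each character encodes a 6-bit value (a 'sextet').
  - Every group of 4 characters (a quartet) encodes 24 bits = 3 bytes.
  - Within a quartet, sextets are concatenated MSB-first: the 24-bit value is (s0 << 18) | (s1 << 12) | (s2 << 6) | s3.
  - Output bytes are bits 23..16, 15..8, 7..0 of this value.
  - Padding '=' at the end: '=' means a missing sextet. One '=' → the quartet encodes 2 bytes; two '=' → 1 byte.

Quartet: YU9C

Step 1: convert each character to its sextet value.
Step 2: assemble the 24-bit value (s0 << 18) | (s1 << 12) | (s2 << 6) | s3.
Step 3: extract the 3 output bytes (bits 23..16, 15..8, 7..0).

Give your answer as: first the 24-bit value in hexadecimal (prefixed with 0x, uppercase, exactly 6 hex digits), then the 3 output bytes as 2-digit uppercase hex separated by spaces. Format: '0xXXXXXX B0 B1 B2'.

Answer: 0x614F42 61 4F 42

Derivation:
Sextets: Y=24, U=20, 9=61, C=2
24-bit: (24<<18) | (20<<12) | (61<<6) | 2
      = 0x600000 | 0x014000 | 0x000F40 | 0x000002
      = 0x614F42
Bytes: (v>>16)&0xFF=61, (v>>8)&0xFF=4F, v&0xFF=42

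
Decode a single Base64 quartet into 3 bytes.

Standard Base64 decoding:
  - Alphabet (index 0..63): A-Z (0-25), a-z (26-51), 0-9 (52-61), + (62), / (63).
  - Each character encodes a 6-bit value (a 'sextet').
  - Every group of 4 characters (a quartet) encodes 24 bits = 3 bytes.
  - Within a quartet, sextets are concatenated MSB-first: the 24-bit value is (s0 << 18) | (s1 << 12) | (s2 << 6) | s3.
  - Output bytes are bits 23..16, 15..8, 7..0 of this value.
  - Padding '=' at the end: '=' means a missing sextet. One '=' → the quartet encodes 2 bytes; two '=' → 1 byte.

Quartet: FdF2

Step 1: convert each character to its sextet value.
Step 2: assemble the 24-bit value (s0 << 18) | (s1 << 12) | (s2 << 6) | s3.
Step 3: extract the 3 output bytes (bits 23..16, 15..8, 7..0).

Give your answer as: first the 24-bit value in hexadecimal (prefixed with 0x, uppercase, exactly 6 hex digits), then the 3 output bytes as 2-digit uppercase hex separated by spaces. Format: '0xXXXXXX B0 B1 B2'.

Answer: 0x15D176 15 D1 76

Derivation:
Sextets: F=5, d=29, F=5, 2=54
24-bit: (5<<18) | (29<<12) | (5<<6) | 54
      = 0x140000 | 0x01D000 | 0x000140 | 0x000036
      = 0x15D176
Bytes: (v>>16)&0xFF=15, (v>>8)&0xFF=D1, v&0xFF=76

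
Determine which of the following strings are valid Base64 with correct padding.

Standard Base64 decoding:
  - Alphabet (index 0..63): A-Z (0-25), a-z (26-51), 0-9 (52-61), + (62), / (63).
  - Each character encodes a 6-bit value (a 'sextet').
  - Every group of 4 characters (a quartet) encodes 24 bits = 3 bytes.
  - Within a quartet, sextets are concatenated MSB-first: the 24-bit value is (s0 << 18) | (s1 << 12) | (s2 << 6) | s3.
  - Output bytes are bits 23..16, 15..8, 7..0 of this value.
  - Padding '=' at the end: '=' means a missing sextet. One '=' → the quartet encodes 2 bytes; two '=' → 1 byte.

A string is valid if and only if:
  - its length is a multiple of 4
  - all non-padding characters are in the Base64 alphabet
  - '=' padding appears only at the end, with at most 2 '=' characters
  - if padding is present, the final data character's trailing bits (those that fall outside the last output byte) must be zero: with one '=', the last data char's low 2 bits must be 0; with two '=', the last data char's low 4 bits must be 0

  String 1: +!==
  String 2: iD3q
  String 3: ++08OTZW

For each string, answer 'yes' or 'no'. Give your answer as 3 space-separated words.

Answer: no yes yes

Derivation:
String 1: '+!==' → invalid (bad char(s): ['!'])
String 2: 'iD3q' → valid
String 3: '++08OTZW' → valid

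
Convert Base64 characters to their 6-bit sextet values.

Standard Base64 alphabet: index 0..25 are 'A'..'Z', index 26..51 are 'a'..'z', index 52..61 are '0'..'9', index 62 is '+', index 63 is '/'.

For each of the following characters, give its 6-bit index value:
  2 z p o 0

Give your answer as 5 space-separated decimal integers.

Answer: 54 51 41 40 52

Derivation:
'2': 0..9 range, 52 + ord('2') − ord('0') = 54
'z': a..z range, 26 + ord('z') − ord('a') = 51
'p': a..z range, 26 + ord('p') − ord('a') = 41
'o': a..z range, 26 + ord('o') − ord('a') = 40
'0': 0..9 range, 52 + ord('0') − ord('0') = 52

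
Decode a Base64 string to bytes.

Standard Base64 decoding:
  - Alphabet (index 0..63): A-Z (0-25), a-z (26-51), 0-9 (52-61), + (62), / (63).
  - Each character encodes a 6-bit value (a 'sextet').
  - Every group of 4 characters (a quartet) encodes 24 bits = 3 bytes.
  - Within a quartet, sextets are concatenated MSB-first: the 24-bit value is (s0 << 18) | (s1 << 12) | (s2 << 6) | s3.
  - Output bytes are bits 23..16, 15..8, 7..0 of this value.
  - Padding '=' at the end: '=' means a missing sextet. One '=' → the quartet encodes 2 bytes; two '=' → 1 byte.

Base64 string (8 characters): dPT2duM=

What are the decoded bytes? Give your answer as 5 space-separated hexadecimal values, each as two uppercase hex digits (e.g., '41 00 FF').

Answer: 74 F4 F6 76 E3

Derivation:
After char 0 ('d'=29): chars_in_quartet=1 acc=0x1D bytes_emitted=0
After char 1 ('P'=15): chars_in_quartet=2 acc=0x74F bytes_emitted=0
After char 2 ('T'=19): chars_in_quartet=3 acc=0x1D3D3 bytes_emitted=0
After char 3 ('2'=54): chars_in_quartet=4 acc=0x74F4F6 -> emit 74 F4 F6, reset; bytes_emitted=3
After char 4 ('d'=29): chars_in_quartet=1 acc=0x1D bytes_emitted=3
After char 5 ('u'=46): chars_in_quartet=2 acc=0x76E bytes_emitted=3
After char 6 ('M'=12): chars_in_quartet=3 acc=0x1DB8C bytes_emitted=3
Padding '=': partial quartet acc=0x1DB8C -> emit 76 E3; bytes_emitted=5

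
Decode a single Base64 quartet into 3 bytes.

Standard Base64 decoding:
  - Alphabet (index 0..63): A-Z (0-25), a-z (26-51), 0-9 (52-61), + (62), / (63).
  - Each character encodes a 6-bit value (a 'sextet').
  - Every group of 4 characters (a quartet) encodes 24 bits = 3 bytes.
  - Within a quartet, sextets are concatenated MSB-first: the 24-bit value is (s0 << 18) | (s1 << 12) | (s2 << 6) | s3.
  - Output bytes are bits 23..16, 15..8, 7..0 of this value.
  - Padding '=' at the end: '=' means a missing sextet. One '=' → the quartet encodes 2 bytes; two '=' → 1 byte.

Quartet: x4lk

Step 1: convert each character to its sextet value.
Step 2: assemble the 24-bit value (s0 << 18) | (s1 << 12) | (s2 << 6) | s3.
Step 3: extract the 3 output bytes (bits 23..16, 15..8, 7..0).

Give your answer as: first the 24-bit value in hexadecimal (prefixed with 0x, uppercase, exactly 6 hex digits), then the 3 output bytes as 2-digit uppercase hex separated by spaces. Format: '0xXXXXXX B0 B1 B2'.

Sextets: x=49, 4=56, l=37, k=36
24-bit: (49<<18) | (56<<12) | (37<<6) | 36
      = 0xC40000 | 0x038000 | 0x000940 | 0x000024
      = 0xC78964
Bytes: (v>>16)&0xFF=C7, (v>>8)&0xFF=89, v&0xFF=64

Answer: 0xC78964 C7 89 64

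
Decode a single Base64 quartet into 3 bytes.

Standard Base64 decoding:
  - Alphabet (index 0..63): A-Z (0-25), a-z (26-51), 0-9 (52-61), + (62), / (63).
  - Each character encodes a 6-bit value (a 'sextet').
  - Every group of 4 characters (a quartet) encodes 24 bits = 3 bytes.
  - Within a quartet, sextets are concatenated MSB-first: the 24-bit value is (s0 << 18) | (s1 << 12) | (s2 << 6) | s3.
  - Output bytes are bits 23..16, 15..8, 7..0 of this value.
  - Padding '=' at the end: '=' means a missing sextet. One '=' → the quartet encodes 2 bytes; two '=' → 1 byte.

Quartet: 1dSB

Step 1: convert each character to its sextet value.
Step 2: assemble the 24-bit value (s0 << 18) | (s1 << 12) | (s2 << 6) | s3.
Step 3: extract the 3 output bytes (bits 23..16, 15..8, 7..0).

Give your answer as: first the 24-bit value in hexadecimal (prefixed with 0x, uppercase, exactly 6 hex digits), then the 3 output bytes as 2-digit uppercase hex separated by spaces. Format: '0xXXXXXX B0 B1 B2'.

Answer: 0xD5D481 D5 D4 81

Derivation:
Sextets: 1=53, d=29, S=18, B=1
24-bit: (53<<18) | (29<<12) | (18<<6) | 1
      = 0xD40000 | 0x01D000 | 0x000480 | 0x000001
      = 0xD5D481
Bytes: (v>>16)&0xFF=D5, (v>>8)&0xFF=D4, v&0xFF=81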